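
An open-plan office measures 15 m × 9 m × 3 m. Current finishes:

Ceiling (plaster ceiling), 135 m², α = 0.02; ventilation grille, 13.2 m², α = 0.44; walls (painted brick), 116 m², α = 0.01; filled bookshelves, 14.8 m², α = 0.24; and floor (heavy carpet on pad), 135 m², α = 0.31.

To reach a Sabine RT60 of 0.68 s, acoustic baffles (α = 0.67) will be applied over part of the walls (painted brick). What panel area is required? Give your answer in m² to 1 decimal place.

61.8

Equivalent absorption area: A₁ = 135·0.02 + 13.2·0.44 + 116·0.01 + 14.8·0.24 + 135·0.31 = 55.070 m².
V = 405 m³. Target absorption A₂ = 0.161 × 405 / 0.68 = 95.890 sabins.
ΔA needed = 95.890 − 55.070 = 40.820 sabins.
Each m² of panel replacing the walls (painted brick) adds (0.67 − 0.01) = 0.66 sabins.
Area = ΔA/Δα = 40.820/0.66 = 61.8 m².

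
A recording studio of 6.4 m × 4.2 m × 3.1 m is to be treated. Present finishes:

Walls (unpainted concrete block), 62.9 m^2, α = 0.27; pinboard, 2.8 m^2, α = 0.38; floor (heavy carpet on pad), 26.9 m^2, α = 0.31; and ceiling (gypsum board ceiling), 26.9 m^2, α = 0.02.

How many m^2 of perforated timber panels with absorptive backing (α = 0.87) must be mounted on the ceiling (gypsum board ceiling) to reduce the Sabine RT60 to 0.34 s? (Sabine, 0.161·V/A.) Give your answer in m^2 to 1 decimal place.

Summing Sᵢαᵢ: 16.983 + 1.064 + 8.339 + 0.538 → A₁ = 26.924 sabins.
V = 83.328 m³. Target absorption A₂ = 0.161 × 83.328 / 0.34 = 39.458 sabins.
ΔA needed = 39.458 − 26.924 = 12.534 sabins.
Each m^2 of panel replacing the ceiling (gypsum board ceiling) adds (0.87 − 0.02) = 0.85 sabins.
Panel area = 12.534 / 0.85 = 14.7 m^2.

14.7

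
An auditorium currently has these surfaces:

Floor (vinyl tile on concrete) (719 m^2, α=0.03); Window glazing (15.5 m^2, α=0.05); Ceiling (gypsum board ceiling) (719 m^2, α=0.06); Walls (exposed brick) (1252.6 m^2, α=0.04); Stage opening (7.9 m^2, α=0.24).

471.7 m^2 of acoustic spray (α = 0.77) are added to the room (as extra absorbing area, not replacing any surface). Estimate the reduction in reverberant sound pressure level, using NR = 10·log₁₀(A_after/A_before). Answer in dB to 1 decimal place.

Equivalent absorption area: A_before = 719·0.03 + 15.5·0.05 + 719·0.06 + 1252.6·0.04 + 7.9·0.24 = 117.485 m^2.
Treatment contributes 471.7·0.77 = 363.209 sabins.
New total A_after = 480.694 sabins.
Reduction = 10 log₁₀(A_after/A_before) = 10 log₁₀(4.0915) = 6.1 dB.

6.1 dB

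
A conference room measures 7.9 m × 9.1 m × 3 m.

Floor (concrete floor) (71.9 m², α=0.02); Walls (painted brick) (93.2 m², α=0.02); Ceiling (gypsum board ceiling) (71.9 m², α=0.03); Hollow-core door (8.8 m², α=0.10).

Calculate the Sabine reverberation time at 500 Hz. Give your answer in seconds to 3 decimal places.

Total absorption A = 71.9·0.02 + 93.2·0.02 + 71.9·0.03 + 8.8·0.10
  = 1.438 + 1.864 + 2.157 + 0.880 = 6.339 m² sabins.
Room volume: 215.67 m³.
RT60 = 0.161 · V / A = 0.161 × 215.67 / 6.339 = 5.478 s.

5.478 seconds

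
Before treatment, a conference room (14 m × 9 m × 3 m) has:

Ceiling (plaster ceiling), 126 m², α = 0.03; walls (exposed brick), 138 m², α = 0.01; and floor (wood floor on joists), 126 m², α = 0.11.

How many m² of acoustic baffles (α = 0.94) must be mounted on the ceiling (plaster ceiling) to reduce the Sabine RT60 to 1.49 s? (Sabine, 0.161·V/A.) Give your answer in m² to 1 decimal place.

Summing Sᵢαᵢ: 3.780 + 1.380 + 13.860 → A₁ = 19.020 sabins.
V = 378 m³. Target absorption A₂ = 0.161 × 378 / 1.49 = 40.844 sabins.
ΔA needed = 40.844 − 19.020 = 21.824 sabins.
Each m² of panel replacing the ceiling (plaster ceiling) adds (0.94 − 0.03) = 0.91 sabins.
Area = ΔA/Δα = 21.824/0.91 = 24.0 m².

24.0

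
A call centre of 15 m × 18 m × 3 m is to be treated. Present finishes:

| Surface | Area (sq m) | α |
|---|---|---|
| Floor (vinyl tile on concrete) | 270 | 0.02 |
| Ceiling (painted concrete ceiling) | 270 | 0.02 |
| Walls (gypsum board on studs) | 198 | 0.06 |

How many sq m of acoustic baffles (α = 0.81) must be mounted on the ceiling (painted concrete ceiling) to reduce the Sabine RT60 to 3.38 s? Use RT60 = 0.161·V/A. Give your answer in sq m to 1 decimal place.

Equivalent absorption area: A₁ = 270·0.02 + 270·0.02 + 198·0.06 = 22.680 sq m.
Required A₂ = 0.161·810/3.38 = 38.583 sabins.
ΔA needed = 38.583 − 22.680 = 15.903 sabins.
Net gain per sq m: Δα = 0.81 − 0.02 = 0.79.
Area = ΔA/Δα = 15.903/0.79 = 20.1 sq m.

20.1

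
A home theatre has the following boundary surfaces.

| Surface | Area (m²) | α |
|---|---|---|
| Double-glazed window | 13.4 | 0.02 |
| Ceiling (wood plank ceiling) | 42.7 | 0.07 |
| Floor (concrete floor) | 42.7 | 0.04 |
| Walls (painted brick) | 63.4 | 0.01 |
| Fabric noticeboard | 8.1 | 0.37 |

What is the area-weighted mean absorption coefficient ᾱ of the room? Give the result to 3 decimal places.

Total surface area S = 170.3 m².
Σ(Sᵢαᵢ) = 13.4·0.02 + 42.7·0.07 + 42.7·0.04 + 63.4·0.01 + 8.1·0.37 = 8.596.
ᾱ = 8.596 / 170.3 = 0.050.

0.050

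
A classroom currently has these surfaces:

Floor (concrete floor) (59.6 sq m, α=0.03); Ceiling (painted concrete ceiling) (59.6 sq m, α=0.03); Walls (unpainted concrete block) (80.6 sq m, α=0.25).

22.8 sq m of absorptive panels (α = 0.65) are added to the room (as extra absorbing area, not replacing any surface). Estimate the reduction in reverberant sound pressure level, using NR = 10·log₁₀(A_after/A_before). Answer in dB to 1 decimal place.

Equivalent absorption area: A_before = 59.6·0.03 + 59.6·0.03 + 80.6·0.25 = 23.726 sq m.
Added absorption = 22.8 × 0.65 = 14.820 sabins.
New total A_after = 38.546 sabins.
NR = 10·log₁₀(38.546/23.726) = 2.1 dB.

2.1 dB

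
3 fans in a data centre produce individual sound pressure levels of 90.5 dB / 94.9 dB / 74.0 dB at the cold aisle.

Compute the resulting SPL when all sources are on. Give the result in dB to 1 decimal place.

Σ 10^(Lᵢ/10) = 4.237e+09.
Back to dB: 10·log₁₀ Σ = 96.3 dB.

96.3 dB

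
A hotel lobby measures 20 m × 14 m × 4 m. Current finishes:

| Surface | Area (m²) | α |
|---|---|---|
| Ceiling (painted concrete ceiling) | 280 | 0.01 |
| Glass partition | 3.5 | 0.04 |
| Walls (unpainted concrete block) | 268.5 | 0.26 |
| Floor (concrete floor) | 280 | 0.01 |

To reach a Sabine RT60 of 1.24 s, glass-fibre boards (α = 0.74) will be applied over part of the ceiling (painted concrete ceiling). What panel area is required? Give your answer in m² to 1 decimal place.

95.7

A₁ = Σ Sᵢαᵢ = 280×0.01 + 3.5×0.04 + 268.5×0.26 + 280×0.01 = 75.550 sabins.
Required A₂ = 0.161·1120/1.24 = 145.419 sabins.
Absorption to add: 145.419 − 75.550 = 69.869 sabins.
Each m² of panel replacing the ceiling (painted concrete ceiling) adds (0.74 − 0.01) = 0.73 sabins.
Panel area = 69.869 / 0.73 = 95.7 m².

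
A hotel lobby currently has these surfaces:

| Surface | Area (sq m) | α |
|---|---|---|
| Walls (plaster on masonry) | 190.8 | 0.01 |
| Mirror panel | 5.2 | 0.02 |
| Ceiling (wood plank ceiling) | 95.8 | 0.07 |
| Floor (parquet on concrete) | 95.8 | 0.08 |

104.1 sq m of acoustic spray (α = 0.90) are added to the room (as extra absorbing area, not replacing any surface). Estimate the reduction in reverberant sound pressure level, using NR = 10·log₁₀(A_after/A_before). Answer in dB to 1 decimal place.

8.3 dB

Total absorption A_before = 190.8·0.01 + 5.2·0.02 + 95.8·0.07 + 95.8·0.08
  = 1.908 + 0.104 + 6.706 + 7.664 = 16.382 sq m sabins.
Added absorption = 104.1 × 0.90 = 93.690 sabins.
A_after = 16.382 + 93.690 = 110.072 sabins.
NR = 10·log₁₀(110.072/16.382) = 8.3 dB.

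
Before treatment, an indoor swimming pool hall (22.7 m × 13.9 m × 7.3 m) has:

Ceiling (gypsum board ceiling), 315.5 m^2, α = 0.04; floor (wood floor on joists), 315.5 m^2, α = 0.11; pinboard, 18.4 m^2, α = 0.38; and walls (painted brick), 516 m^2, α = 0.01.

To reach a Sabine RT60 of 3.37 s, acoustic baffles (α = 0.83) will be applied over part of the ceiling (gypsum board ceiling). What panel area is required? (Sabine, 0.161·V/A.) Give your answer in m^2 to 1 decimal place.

64.0

Equivalent absorption area: A₁ = 315.5*0.04 + 315.5*0.11 + 18.4*0.38 + 516*0.01 = 59.477 m^2.
V = 2303.369 m³. Target absorption A₂ = 0.161 × 2303.369 / 3.37 = 110.042 sabins.
Absorption to add: 110.042 − 59.477 = 50.565 sabins.
Net gain per m^2: Δα = 0.83 − 0.04 = 0.79.
Panel area = 50.565 / 0.79 = 64.0 m^2.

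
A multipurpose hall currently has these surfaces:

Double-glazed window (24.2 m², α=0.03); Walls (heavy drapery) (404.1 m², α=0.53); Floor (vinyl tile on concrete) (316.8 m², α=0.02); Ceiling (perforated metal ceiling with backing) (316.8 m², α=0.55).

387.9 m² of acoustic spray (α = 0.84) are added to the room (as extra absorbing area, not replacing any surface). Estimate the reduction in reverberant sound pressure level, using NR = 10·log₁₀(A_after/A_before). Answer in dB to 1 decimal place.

Equivalent absorption area: A_before = 24.2·0.03 + 404.1·0.53 + 316.8·0.02 + 316.8·0.55 = 395.475 m².
Added absorption = 387.9 × 0.84 = 325.836 sabins.
New total A_after = 721.311 sabins.
Reduction = 10 log₁₀(A_after/A_before) = 10 log₁₀(1.8239) = 2.6 dB.

2.6 dB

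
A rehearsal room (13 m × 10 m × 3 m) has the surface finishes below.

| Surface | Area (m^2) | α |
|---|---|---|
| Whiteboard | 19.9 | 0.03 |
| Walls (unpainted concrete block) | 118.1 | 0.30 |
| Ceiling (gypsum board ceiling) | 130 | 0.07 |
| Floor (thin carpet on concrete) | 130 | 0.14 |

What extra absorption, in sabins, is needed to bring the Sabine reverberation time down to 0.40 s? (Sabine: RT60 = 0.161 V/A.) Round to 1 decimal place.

Summing Sᵢαᵢ: 0.597 + 35.430 + 9.100 + 18.200 → A₁ = 63.327 sabins.
V = 390 m³. Required absorption A₂ = 0.161 × 390 / 0.40 = 156.975 sabins.
ΔA = A₂ − A₁ = 156.975 − 63.327 = 93.6 sabins.

93.6 sabins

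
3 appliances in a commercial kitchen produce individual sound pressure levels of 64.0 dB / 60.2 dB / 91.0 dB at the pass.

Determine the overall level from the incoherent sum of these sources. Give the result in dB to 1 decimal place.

91.0 dB

Sum in the linear (power) domain: Σ 10^(Lᵢ/10) = 10^(64.0/10) + 10^(60.2/10) + 10^(91.0/10) = 1.262e+09.
Back to dB: 10·log₁₀ Σ = 91.0 dB.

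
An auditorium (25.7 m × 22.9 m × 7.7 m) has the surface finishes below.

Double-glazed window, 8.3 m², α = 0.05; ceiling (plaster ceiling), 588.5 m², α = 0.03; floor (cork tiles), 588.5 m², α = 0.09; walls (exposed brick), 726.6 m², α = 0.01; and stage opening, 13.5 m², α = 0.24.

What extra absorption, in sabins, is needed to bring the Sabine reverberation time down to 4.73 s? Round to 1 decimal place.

A₁ = Σ Sᵢαᵢ = 8.3*0.05 + 588.5*0.03 + 588.5*0.09 + 726.6*0.01 + 13.5*0.24 = 81.541 sabins.
Target A₂ = 0.161·4531.681/4.73 = 154.250 sabins (V = 4531.681 m³).
ΔA = A₂ − A₁ = 154.250 − 81.541 = 72.7 sabins.

72.7 sabins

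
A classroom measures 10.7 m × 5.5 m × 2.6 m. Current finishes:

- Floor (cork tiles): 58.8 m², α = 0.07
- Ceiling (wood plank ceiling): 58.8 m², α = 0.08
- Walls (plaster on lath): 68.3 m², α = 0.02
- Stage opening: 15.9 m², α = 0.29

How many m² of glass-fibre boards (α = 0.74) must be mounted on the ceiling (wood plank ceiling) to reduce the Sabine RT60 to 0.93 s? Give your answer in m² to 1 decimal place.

A₁ = Σ Sᵢαᵢ = 58.8×0.07 + 58.8×0.08 + 68.3×0.02 + 15.9×0.29 = 14.797 sabins.
V = 153.01 m³. Target absorption A₂ = 0.161 × 153.01 / 0.93 = 26.489 sabins.
Absorption to add: 26.489 − 14.797 = 11.692 sabins.
Each m² of panel replacing the ceiling (wood plank ceiling) adds (0.74 − 0.08) = 0.66 sabins.
Panel area = 11.692 / 0.66 = 17.7 m².

17.7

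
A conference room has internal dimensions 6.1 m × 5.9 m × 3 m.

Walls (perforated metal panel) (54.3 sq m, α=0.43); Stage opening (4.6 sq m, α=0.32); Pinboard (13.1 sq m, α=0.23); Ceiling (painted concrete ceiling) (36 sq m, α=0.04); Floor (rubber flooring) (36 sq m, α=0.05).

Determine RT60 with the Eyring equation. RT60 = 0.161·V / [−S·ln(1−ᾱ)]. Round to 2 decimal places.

Total surface area S = 54.3 + 4.6 + 13.1 + 36 + 36 = 144.0 sq m.
Σ(Sᵢαᵢ) = 54.3×0.43 + 4.6×0.32 + 13.1×0.23 + 36×0.04 + 36×0.05 = 31.074.
ᾱ = 31.074 / 144.0 = 0.2158.
Eyring denominator: −S ln(1−ᾱ) = 35.005.
V = 6.1 × 5.9 × 3 = 107.97 m³.
T = 0.161·V/[−S·ln(1−ᾱ)] = 0.161·107.97/35.005 = 0.50 s.

0.50 s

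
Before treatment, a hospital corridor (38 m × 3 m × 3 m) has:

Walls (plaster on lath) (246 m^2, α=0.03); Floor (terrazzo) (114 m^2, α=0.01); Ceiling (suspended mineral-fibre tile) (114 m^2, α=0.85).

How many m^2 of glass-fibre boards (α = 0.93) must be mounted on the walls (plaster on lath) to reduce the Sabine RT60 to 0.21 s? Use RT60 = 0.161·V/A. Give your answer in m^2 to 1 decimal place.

174.2

Equivalent absorption area: A₁ = 246*0.03 + 114*0.01 + 114*0.85 = 105.420 m^2.
V = 342 m³. Target absorption A₂ = 0.161 × 342 / 0.21 = 262.200 sabins.
Absorption to add: 262.200 − 105.420 = 156.780 sabins.
Each m^2 of panel replacing the walls (plaster on lath) adds (0.93 − 0.03) = 0.90 sabins.
Panel area = 156.780 / 0.90 = 174.2 m^2.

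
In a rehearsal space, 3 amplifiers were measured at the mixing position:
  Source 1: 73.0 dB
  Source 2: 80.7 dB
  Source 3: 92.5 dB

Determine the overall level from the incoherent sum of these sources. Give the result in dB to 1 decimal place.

92.8 dB

Sum in the linear (power) domain: Σ 10^(Lᵢ/10) = 10^(73.0/10) + 10^(80.7/10) + 10^(92.5/10) = 1.916e+09.
L_total = 10·log₁₀(1.916e+09) = 92.8 dB.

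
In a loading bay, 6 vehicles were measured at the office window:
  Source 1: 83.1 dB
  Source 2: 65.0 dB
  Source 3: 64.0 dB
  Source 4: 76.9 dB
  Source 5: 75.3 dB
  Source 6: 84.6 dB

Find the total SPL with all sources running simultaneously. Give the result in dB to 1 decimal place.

87.6 dB

Σ 10^(Lᵢ/10) = 5.811e+08.
Back to dB: 10·log₁₀ Σ = 87.6 dB.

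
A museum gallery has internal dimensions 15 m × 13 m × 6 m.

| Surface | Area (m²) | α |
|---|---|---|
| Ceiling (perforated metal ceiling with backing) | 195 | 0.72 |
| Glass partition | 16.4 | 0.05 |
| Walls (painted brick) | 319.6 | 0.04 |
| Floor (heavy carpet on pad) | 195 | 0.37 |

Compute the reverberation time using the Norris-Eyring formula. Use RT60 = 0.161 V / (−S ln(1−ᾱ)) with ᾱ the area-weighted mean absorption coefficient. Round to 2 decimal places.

Total surface area S = 195 + 16.4 + 319.6 + 195 = 726.0 m².
Σ(Sᵢαᵢ) = 195·0.72 + 16.4·0.05 + 319.6·0.04 + 195·0.37 = 226.154.
ᾱ = 226.154 / 726.0 = 0.3115.
Eyring denominator: −S ln(1−ᾱ) = 270.972.
V = 15 × 13 × 6 = 1170 m³.
RT60 = 0.161 × 1170 / 270.972 = 0.70 s.

0.70 seconds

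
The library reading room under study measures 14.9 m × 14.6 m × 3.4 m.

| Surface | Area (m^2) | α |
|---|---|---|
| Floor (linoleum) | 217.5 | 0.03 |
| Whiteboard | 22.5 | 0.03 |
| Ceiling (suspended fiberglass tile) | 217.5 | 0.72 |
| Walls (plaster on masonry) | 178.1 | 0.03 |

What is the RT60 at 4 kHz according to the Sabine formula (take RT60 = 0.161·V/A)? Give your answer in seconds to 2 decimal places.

0.70 s

Equivalent absorption area: A = 217.5×0.03 + 22.5×0.03 + 217.5×0.72 + 178.1×0.03 = 169.143 m^2.
Volume V = 14.9 × 14.6 × 3.4 = 739.636 m³.
T = 0.161 V/A = 0.161·739.636/169.143 = 0.70 s.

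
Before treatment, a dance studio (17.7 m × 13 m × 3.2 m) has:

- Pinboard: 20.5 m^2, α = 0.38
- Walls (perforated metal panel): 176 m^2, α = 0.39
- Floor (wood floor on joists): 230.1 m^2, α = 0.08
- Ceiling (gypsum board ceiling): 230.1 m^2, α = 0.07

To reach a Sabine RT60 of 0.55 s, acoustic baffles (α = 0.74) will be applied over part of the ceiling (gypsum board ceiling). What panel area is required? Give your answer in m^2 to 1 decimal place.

156.1

Summing Sᵢαᵢ: 7.790 + 68.640 + 18.408 + 16.107 → A₁ = 110.945 sabins.
V = 736.32 m³. Target absorption A₂ = 0.161 × 736.32 / 0.55 = 215.541 sabins.
Absorption to add: 215.541 − 110.945 = 104.596 sabins.
Net gain per m^2: Δα = 0.74 − 0.07 = 0.67.
Area = ΔA/Δα = 104.596/0.67 = 156.1 m^2.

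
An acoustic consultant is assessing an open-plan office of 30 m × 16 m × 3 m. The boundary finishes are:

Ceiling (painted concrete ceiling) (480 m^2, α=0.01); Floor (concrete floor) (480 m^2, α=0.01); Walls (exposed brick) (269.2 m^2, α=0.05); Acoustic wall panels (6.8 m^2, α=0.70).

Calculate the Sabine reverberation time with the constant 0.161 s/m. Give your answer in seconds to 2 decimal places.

Equivalent absorption area: A = 480·0.01 + 480·0.01 + 269.2·0.05 + 6.8·0.70 = 27.820 m^2.
Volume V = 30 × 16 × 3 = 1440 m³.
RT60 = 0.161 · V / A = 0.161 × 1440 / 27.820 = 8.33 s.

8.33 s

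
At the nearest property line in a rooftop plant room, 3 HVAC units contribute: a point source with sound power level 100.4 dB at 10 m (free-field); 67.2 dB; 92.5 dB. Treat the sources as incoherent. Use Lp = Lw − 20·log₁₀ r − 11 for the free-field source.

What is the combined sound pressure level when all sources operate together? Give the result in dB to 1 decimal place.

Source at 10 m: Lp = 100.4 − 20·log₁₀(10) − 11 = 69.4 dB.
Σ 10^(Lᵢ/10) = 1.792e+09.
Combined level = 10 log₁₀(1.792e+09) = 92.5 dB.

92.5 dB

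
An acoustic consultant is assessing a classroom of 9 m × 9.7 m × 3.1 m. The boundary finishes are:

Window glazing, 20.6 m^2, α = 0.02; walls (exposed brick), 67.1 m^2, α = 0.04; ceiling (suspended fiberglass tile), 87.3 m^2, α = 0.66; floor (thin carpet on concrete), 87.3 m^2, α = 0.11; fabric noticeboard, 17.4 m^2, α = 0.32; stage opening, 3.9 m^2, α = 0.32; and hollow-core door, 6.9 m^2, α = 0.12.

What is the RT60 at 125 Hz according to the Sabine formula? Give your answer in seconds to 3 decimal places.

0.559 sec

A = Σ Sᵢαᵢ = 20.6×0.02 + 67.1×0.04 + 87.3×0.66 + 87.3×0.11 + 17.4×0.32 + 3.9×0.32 + 6.9×0.12 = 77.961 sabins.
Room volume: 270.63 m³.
T = 0.161 V/A = 0.161·270.63/77.961 = 0.559 s.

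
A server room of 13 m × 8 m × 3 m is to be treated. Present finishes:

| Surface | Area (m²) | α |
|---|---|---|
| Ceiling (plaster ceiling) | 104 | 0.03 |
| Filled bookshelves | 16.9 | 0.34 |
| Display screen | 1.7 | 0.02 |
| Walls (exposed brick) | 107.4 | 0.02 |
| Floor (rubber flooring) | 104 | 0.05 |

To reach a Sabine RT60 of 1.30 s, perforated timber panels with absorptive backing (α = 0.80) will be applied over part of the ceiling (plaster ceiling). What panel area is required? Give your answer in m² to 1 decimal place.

Equivalent absorption area: A₁ = 104×0.03 + 16.9×0.34 + 1.7×0.02 + 107.4×0.02 + 104×0.05 = 16.248 m².
Required A₂ = 0.161·312/1.30 = 38.640 sabins.
Absorption to add: 38.640 − 16.248 = 22.392 sabins.
Net gain per m²: Δα = 0.80 − 0.03 = 0.77.
Panel area = 22.392 / 0.77 = 29.1 m².

29.1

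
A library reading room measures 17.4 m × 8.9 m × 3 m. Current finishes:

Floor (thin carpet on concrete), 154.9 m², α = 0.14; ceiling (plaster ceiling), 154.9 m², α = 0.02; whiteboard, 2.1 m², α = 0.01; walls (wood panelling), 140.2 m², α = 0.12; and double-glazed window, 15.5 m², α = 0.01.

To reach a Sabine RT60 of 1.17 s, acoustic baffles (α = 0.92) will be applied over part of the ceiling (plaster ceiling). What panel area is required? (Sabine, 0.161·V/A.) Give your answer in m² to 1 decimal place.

A₁ = Σ Sᵢαᵢ = 154.9·0.14 + 154.9·0.02 + 2.1·0.01 + 140.2·0.12 + 15.5·0.01 = 41.784 sabins.
V = 464.58 m³. Target absorption A₂ = 0.161 × 464.58 / 1.17 = 63.929 sabins.
ΔA needed = 63.929 − 41.784 = 22.145 sabins.
Net gain per m²: Δα = 0.92 − 0.02 = 0.90.
Area = ΔA/Δα = 22.145/0.90 = 24.6 m².

24.6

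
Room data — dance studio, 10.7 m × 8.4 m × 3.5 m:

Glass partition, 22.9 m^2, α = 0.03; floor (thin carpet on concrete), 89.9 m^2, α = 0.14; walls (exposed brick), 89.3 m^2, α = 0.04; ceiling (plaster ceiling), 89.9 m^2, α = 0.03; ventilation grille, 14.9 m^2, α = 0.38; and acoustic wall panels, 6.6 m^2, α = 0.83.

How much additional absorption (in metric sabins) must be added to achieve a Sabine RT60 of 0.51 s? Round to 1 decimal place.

Total absorption A₁ = 22.9×0.03 + 89.9×0.14 + 89.3×0.04 + 89.9×0.03 + 14.9×0.38 + 6.6×0.83
  = 0.687 + 12.586 + 3.572 + 2.697 + 5.662 + 5.478 = 30.682 m^2 sabins.
For T = 0.51 s, need A₂ = 0.161·V/T = 0.161·314.58/0.51 = 99.309 sabins.
ΔA = A₂ − A₁ = 99.309 − 30.682 = 68.6 sabins.

68.6 sabins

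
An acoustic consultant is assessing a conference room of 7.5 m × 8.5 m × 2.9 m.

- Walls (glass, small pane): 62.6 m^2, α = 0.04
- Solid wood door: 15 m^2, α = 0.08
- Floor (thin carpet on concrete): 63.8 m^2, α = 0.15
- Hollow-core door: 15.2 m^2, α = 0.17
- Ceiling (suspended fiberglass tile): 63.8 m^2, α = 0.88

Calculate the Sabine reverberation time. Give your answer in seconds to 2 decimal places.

Summing Sᵢαᵢ: 2.504 + 1.200 + 9.570 + 2.584 + 56.144 → A = 72.002 sabins.
Volume V = 7.5 × 8.5 × 2.9 = 184.875 m³.
T = 0.161 V/A = 0.161·184.875/72.002 = 0.41 s.

0.41 s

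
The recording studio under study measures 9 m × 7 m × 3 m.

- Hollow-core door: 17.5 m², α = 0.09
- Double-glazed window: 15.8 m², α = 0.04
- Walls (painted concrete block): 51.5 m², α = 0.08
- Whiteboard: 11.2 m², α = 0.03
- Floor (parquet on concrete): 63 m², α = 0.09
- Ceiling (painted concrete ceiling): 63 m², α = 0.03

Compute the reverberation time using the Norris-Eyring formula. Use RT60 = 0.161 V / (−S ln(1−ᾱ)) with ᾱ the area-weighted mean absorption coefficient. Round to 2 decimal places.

Total surface area S = 17.5 + 15.8 + 51.5 + 11.2 + 63 + 63 = 222.0 m².
Absorption A = 17.5×0.09 + 15.8×0.04 + 51.5×0.08 + 11.2×0.03 + 63×0.09 + 63×0.03 = 14.223 sabins.
Mean coefficient ᾱ = A/S = 0.0641.
−S·ln(1−ᾱ) = −222.0 × ln(1 − 0.0641) = 14.707.
V = 9 × 7 × 3 = 189 m³.
RT60 = 0.161 × 189 / 14.707 = 2.07 s.

2.07 s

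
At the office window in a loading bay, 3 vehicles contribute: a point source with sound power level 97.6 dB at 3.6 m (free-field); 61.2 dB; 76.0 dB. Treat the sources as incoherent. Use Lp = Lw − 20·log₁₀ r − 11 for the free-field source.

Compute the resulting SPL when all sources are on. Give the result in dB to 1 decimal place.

78.8 dB

Source at 3.6 m: Lp = 97.6 − 20·log₁₀(3.6) − 11 = 75.5 dB.
Sum in the linear (power) domain: Σ 10^(Lᵢ/10) = 10^(75.5/10) + 10^(61.2/10) + 10^(76.0/10) = 7.661e+07.
L_total = 10·log₁₀(7.661e+07) = 78.8 dB.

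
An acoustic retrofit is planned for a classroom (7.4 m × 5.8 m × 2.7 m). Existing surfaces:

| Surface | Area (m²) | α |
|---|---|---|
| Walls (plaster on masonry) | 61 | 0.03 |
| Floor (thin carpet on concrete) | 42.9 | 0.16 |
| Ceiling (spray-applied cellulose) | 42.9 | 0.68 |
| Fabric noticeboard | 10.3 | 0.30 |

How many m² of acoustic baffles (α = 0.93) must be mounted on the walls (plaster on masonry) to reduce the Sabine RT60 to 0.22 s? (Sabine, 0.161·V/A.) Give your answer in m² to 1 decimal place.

48.7

Total absorption A₁ = 61×0.03 + 42.9×0.16 + 42.9×0.68 + 10.3×0.30
  = 1.830 + 6.864 + 29.172 + 3.090 = 40.956 m² sabins.
Required A₂ = 0.161·115.884/0.22 = 84.806 sabins.
ΔA needed = 84.806 − 40.956 = 43.850 sabins.
Each m² of panel replacing the walls (plaster on masonry) adds (0.93 − 0.03) = 0.90 sabins.
Area = ΔA/Δα = 43.850/0.90 = 48.7 m².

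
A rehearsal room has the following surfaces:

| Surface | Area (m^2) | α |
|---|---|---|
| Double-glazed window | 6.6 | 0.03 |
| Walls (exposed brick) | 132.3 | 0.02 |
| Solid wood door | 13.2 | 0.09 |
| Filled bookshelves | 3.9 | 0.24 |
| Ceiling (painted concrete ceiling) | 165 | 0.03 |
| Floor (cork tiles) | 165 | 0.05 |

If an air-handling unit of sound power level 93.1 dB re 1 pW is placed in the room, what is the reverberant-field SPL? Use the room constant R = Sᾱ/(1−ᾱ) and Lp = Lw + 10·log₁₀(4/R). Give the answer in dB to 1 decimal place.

86.4 dB

Σ(Sᵢαᵢ) = 6.6·0.03 + 132.3·0.02 + 13.2·0.09 + 3.9·0.24 + 165·0.03 + 165·0.05 = 18.168; total area S = 486.0 m^2.
ᾱ = 0.0374, so room constant R = A/(1−ᾱ) = 18.874 m^2.
Lp = 93.1 + 10·log₁₀(4/18.874) = 93.1 + (-6.74) = 86.4 dB.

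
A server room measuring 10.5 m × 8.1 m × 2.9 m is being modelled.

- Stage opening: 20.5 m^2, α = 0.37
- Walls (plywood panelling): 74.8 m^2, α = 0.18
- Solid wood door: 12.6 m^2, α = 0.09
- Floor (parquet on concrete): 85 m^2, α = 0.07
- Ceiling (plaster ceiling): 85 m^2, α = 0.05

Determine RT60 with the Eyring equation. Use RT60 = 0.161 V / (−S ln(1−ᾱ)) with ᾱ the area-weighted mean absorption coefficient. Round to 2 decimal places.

Total surface area S = 20.5 + 74.8 + 12.6 + 85 + 85 = 277.9 m^2.
Absorption A = 20.5·0.37 + 74.8·0.18 + 12.6·0.09 + 85·0.07 + 85·0.05 = 32.383 sabins.
Mean coefficient ᾱ = A/S = 0.1165.
Eyring denominator: −S ln(1−ᾱ) = 34.422.
V = 10.5 × 8.1 × 2.9 = 246.645 m³.
T = 0.161·V/[−S·ln(1−ᾱ)] = 0.161·246.645/34.422 = 1.15 s.

1.15 seconds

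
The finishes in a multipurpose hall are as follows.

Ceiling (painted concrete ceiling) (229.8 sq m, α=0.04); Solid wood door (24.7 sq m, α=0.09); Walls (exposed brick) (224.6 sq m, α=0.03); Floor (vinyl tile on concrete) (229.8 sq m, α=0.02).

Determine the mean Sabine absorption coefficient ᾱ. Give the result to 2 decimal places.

S = Σ Sᵢ = 229.8 + 24.7 + 224.6 + 229.8 = 708.9 sq m.
Σ(Sᵢαᵢ) = 229.8·0.04 + 24.7·0.09 + 224.6·0.03 + 229.8·0.02 = 22.749.
ᾱ = A/S = 0.03.

0.03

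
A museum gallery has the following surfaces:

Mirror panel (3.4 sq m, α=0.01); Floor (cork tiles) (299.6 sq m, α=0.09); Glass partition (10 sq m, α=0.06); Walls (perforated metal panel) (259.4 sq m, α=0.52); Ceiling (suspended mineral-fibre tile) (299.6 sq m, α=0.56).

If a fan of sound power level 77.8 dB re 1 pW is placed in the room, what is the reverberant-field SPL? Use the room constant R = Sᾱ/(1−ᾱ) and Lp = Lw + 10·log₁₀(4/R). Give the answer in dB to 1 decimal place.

56.6 dB

Σ(Sᵢαᵢ) = 3.4·0.01 + 299.6·0.09 + 10·0.06 + 259.4·0.52 + 299.6·0.56 = 330.262; total area S = 872.0 sq m.
ᾱ = 330.262/872.0 = 0.3787; R = Sᾱ/(1−ᾱ) = 330.262/(1−0.3787) = 531.566 sq m.
Lp = 77.8 + 10·log₁₀(4/531.566) = 77.8 + (-21.23) = 56.6 dB.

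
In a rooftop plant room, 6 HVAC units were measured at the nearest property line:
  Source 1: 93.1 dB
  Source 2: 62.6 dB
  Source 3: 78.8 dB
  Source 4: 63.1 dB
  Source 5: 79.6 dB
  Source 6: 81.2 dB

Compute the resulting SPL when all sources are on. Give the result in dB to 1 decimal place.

93.7 dB

Sum in the linear (power) domain: Σ 10^(Lᵢ/10) = 10^(93.1/10) + 10^(62.6/10) + 10^(78.8/10) + 10^(63.1/10) + 10^(79.6/10) + 10^(81.2/10) = 2.344e+09.
L_total = 10·log₁₀(2.344e+09) = 93.7 dB.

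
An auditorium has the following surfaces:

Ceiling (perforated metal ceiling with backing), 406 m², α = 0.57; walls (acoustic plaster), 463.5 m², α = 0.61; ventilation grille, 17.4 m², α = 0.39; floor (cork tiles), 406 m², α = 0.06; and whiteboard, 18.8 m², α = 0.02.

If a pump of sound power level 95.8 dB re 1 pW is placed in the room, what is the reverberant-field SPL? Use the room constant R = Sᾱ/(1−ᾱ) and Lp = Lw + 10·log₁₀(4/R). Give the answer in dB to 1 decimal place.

72.1 dB

A = 545.677 sabins; S = 1311.7 m².
ᾱ = 0.4160, so room constant R = A/(1−ᾱ) = 934.378 m².
Lp = Lw + 10 log₁₀(4/R) = 95.8 -23.68 = 72.1 dB.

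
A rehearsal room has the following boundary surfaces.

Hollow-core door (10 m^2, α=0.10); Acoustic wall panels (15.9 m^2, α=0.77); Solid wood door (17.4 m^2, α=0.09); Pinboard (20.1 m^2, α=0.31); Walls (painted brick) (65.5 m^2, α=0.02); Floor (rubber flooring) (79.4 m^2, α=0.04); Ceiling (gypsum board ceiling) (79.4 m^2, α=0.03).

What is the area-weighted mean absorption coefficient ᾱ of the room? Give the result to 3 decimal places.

Total surface area S = 287.7 m^2.
Weighted sum Σ Sα = 27.908.
ᾱ = A/S = 0.097.

0.097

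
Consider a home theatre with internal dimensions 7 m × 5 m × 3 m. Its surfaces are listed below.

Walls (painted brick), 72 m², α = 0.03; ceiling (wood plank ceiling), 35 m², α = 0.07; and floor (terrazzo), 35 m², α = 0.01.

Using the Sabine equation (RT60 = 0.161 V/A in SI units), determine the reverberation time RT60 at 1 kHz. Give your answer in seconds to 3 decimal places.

3.408 sec

Equivalent absorption area: A = 72×0.03 + 35×0.07 + 35×0.01 = 4.960 m².
V = 7·5·3 = 105 m³.
Sabine: RT60 = 0.161 × 105 / 4.960 = 3.408 s.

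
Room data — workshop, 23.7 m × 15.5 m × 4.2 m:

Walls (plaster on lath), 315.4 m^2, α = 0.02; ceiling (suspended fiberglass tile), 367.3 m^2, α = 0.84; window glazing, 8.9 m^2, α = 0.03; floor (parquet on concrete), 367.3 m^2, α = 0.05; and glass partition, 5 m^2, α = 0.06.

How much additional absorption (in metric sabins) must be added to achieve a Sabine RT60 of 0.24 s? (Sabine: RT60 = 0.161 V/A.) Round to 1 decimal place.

Summing Sᵢαᵢ: 6.308 + 308.532 + 0.267 + 18.365 + 0.300 → A₁ = 333.772 sabins.
Target A₂ = 0.161·1542.87/0.24 = 1035.009 sabins (V = 1542.87 m³).
ΔA = A₂ − A₁ = 1035.009 − 333.772 = 701.2 sabins.

701.2 sabins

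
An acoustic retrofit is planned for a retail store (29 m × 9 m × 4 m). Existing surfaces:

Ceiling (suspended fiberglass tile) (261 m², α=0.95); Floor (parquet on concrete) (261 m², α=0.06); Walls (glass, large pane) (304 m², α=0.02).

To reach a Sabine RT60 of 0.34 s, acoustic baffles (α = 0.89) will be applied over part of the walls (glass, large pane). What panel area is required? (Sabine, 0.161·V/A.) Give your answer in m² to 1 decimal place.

258.2

Equivalent absorption area: A₁ = 261·0.95 + 261·0.06 + 304·0.02 = 269.690 m².
V = 1044 m³. Target absorption A₂ = 0.161 × 1044 / 0.34 = 494.365 sabins.
ΔA needed = 494.365 − 269.690 = 224.675 sabins.
Net gain per m²: Δα = 0.89 − 0.02 = 0.87.
Panel area = 224.675 / 0.87 = 258.2 m².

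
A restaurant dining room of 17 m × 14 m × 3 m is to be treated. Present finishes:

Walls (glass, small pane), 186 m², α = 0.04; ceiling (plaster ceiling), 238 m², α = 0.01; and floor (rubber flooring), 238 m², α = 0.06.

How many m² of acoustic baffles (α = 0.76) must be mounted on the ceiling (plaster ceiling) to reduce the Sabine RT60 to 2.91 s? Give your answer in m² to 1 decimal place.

Equivalent absorption area: A₁ = 186*0.04 + 238*0.01 + 238*0.06 = 24.100 m².
Required A₂ = 0.161·714/2.91 = 39.503 sabins.
Absorption to add: 39.503 − 24.100 = 15.403 sabins.
Each m² of panel replacing the ceiling (plaster ceiling) adds (0.76 − 0.01) = 0.75 sabins.
Panel area = 15.403 / 0.75 = 20.5 m².

20.5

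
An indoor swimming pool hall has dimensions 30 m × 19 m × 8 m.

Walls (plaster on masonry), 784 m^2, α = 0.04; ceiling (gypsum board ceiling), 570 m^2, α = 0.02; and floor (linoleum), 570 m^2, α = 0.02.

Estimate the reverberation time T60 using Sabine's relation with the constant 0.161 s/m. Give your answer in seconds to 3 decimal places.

Equivalent absorption area: A = 784·0.04 + 570·0.02 + 570·0.02 = 54.160 m^2.
Room volume: 4560 m³.
RT60 = 0.161 · V / A = 0.161 × 4560 / 54.160 = 13.555 s.

13.555 seconds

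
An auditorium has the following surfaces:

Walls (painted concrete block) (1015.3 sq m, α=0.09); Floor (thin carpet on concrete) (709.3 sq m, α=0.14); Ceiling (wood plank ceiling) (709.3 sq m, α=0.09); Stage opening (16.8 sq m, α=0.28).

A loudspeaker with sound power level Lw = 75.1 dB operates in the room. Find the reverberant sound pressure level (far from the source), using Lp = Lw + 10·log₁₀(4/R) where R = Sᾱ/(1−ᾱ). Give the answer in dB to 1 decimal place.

Σ(Sᵢαᵢ) = 1015.3×0.09 + 709.3×0.14 + 709.3×0.09 + 16.8×0.28 = 259.220; total area S = 2450.7 sq m.
ᾱ = 259.220/2450.7 = 0.1058; R = Sᾱ/(1−ᾱ) = 259.220/(1−0.1058) = 289.890 sq m.
Lp = Lw + 10 log₁₀(4/R) = 75.1 -18.60 = 56.5 dB.

56.5 dB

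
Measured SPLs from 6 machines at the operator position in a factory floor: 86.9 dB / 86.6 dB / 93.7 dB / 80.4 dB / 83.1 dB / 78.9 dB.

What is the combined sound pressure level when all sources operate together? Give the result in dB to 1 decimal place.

95.7 dB

Converting to relative power and adding: 10^(86.9/10) + 10^(86.6/10) + 10^(93.7/10) + 10^(80.4/10) + 10^(83.1/10) + 10^(78.9/10) = 3.683e+09.
Combined level = 10 log₁₀(3.683e+09) = 95.7 dB.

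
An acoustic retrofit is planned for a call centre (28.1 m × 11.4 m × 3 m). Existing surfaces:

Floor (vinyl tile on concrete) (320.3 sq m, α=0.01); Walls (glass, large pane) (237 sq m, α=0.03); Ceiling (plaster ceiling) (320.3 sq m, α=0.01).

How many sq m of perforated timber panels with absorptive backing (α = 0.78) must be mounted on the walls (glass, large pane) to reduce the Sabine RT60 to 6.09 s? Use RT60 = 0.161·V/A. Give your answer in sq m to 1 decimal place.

Total absorption A₁ = 320.3*0.01 + 237*0.03 + 320.3*0.01
  = 3.203 + 7.110 + 3.203 = 13.516 sq m sabins.
Required A₂ = 0.161·961.02/6.09 = 25.406 sabins.
ΔA needed = 25.406 − 13.516 = 11.890 sabins.
Net gain per sq m: Δα = 0.78 − 0.03 = 0.75.
Panel area = 11.890 / 0.75 = 15.9 sq m.

15.9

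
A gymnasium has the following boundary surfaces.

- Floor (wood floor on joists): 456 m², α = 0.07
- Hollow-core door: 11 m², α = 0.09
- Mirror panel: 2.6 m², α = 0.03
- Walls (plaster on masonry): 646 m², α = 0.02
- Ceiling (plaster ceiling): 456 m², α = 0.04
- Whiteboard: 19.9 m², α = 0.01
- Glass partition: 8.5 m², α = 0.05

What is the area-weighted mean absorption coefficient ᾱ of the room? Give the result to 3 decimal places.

0.040

S = Σ Sᵢ = 456 + 11 + 2.6 + 646 + 456 + 19.9 + 8.5 = 1600.0 m².
Σ(Sᵢαᵢ) = 456×0.07 + 11×0.09 + 2.6×0.03 + 646×0.02 + 456×0.04 + 19.9×0.01 + 8.5×0.05 = 64.772.
ᾱ = A/S = 0.040.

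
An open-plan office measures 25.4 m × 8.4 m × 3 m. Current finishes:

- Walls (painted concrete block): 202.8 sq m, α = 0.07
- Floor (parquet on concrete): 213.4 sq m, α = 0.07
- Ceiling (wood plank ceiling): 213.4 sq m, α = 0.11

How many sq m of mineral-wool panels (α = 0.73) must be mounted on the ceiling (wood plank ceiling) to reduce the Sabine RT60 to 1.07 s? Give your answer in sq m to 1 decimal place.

Total absorption A₁ = 202.8×0.07 + 213.4×0.07 + 213.4×0.11
  = 14.196 + 14.938 + 23.474 = 52.608 sq m sabins.
Required A₂ = 0.161·640.08/1.07 = 96.311 sabins.
Absorption to add: 96.311 − 52.608 = 43.703 sabins.
Net gain per sq m: Δα = 0.73 − 0.11 = 0.62.
Panel area = 43.703 / 0.62 = 70.5 sq m.

70.5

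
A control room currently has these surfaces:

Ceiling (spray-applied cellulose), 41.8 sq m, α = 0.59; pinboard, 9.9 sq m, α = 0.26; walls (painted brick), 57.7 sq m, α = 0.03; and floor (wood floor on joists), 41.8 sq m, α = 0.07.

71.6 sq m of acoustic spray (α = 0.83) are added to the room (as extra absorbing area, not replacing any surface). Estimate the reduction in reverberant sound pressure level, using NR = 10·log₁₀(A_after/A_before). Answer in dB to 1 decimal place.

Total absorption A_before = 41.8·0.59 + 9.9·0.26 + 57.7·0.03 + 41.8·0.07
  = 24.662 + 2.574 + 1.731 + 2.926 = 31.893 sq m sabins.
Added absorption = 71.6 × 0.83 = 59.428 sabins.
A_after = 31.893 + 59.428 = 91.321 sabins.
Reduction = 10 log₁₀(A_after/A_before) = 10 log₁₀(2.8634) = 4.6 dB.

4.6 dB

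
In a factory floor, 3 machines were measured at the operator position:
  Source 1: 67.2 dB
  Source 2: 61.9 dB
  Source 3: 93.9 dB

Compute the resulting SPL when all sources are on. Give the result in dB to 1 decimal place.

93.9 dB

Σ 10^(Lᵢ/10) = 2.462e+09.
L_total = 10·log₁₀(2.462e+09) = 93.9 dB.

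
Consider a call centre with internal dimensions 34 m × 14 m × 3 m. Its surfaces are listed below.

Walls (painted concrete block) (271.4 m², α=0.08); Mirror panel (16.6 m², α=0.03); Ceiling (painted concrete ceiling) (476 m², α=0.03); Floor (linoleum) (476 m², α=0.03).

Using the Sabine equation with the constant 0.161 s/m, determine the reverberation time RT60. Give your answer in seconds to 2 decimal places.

4.53 seconds

Total absorption A = 271.4×0.08 + 16.6×0.03 + 476×0.03 + 476×0.03
  = 21.712 + 0.498 + 14.280 + 14.280 = 50.770 m² sabins.
Volume V = 34 × 14 × 3 = 1428 m³.
T = 0.161 V/A = 0.161·1428/50.770 = 4.53 s.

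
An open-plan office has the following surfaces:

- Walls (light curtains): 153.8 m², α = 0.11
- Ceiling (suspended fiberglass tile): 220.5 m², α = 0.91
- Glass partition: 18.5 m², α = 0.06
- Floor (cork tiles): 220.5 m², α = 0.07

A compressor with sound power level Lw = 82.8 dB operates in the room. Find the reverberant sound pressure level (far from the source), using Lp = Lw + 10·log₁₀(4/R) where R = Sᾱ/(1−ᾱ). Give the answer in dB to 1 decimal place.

63.0 dB

Σ(Sᵢαᵢ) = 153.8×0.11 + 220.5×0.91 + 18.5×0.06 + 220.5×0.07 = 234.118; total area S = 613.3 m².
ᾱ = 234.118/613.3 = 0.3817; R = Sᾱ/(1−ᾱ) = 234.118/(1−0.3817) = 378.648 m².
Lp = Lw + 10 log₁₀(4/R) = 82.8 -19.76 = 63.0 dB.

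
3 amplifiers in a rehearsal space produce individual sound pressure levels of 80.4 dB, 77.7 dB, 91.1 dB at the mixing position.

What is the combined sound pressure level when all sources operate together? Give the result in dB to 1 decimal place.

Converting to relative power and adding: 10^(80.4/10) + 10^(77.7/10) + 10^(91.1/10) = 1.457e+09.
L_total = 10·log₁₀(1.457e+09) = 91.6 dB.

91.6 dB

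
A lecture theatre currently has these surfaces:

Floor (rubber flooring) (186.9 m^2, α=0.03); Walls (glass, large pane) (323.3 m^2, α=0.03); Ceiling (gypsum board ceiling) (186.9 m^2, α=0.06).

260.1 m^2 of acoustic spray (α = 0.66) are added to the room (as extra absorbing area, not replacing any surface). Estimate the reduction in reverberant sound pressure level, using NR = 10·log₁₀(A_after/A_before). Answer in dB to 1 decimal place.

8.7 dB

Total absorption A_before = 186.9·0.03 + 323.3·0.03 + 186.9·0.06
  = 5.607 + 9.699 + 11.214 = 26.520 m^2 sabins.
Added absorption = 260.1 × 0.66 = 171.666 sabins.
New total A_after = 198.186 sabins.
NR = 10·log₁₀(198.186/26.520) = 8.7 dB.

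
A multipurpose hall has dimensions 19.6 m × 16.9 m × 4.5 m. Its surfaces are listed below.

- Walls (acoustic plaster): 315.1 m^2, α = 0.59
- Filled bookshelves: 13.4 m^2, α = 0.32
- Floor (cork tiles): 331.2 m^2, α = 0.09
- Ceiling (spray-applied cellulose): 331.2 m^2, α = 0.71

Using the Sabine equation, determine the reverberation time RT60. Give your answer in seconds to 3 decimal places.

0.527 s

Equivalent absorption area: A = 315.1×0.59 + 13.4×0.32 + 331.2×0.09 + 331.2×0.71 = 455.157 m^2.
Room volume: 1490.58 m³.
T = 0.161 V/A = 0.161·1490.58/455.157 = 0.527 s.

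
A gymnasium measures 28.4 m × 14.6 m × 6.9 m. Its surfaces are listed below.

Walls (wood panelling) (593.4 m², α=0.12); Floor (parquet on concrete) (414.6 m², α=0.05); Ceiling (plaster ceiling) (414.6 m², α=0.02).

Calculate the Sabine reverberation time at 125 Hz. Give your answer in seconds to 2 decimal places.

4.60 s

Equivalent absorption area: A = 593.4·0.12 + 414.6·0.05 + 414.6·0.02 = 100.230 m².
Room volume: 2861.016 m³.
T = 0.161 V/A = 0.161·2861.016/100.230 = 4.60 s.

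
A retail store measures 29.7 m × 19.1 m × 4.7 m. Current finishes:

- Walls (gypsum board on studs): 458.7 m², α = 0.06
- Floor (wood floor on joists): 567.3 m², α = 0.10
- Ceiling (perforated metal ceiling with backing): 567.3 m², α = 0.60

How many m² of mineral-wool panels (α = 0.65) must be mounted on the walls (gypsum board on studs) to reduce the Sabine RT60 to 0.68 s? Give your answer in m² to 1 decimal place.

Equivalent absorption area: A₁ = 458.7·0.06 + 567.3·0.10 + 567.3·0.60 = 424.632 m².
Required A₂ = 0.161·2666.169/0.68 = 631.255 sabins.
Absorption to add: 631.255 − 424.632 = 206.623 sabins.
Net gain per m²: Δα = 0.65 − 0.06 = 0.59.
Panel area = 206.623 / 0.59 = 350.2 m².

350.2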